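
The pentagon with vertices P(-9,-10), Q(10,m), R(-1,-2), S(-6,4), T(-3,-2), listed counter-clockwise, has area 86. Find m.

-9

The doubled signed area Σ (x_i y_{i+1} − x_{i+1} y_i) is linear in m.
With m=0 it equals 100; the coefficient of m is -8 (from the two edges through Q).
So -8·m + 100 = 2·86 = 172 ⇒ m = -9.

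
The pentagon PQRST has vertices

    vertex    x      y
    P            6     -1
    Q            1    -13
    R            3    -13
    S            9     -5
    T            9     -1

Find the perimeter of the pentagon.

32

|PQ| = √((-5)² + (-12)²) = √169 = 13
|QR| = √((2)² + (0)²) = √4 = 2
|RS| = √((6)² + (8)²) = √100 = 10
|ST| = √((0)² + (4)²) = √16 = 4
|TP| = √((-3)² + (0)²) = √9 = 3
Perimeter = 13 + 2 + 10 + 4 + 3 = 32.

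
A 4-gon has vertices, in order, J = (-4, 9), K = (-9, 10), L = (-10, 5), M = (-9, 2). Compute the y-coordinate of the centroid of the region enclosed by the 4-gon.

61/9

Apply the shoelace (surveyor's) formula. First the cross-terms c_i = x_i·y_{i+1} − x_{i+1}·y_i:
  41, 55, 25, -73  ⇒  2A = 48, A = 24.
Then Σ (y_i + y_{i+1})·c_i = 976, so ȳ = 976 / (6·24) = 61/9.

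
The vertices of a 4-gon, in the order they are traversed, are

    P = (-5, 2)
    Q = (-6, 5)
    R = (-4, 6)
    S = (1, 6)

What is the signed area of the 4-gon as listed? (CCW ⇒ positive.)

Apply the shoelace (surveyor's) formula: 2A = Σ (x_i·y_{i+1} − x_{i+1}·y_i), indices taken mod 4.
P→Q: (-5)(5) − (-6)(2) = -13
Q→R: (-6)(6) − (-4)(5) = -16
R→S: (-4)(6) − (1)(6) = -30
S→P: (1)(2) − (-5)(6) = 32
Σ = -27
Signed area = Σ/2 = -13.5 (negative ⇒ clockwise traversal).

-13.5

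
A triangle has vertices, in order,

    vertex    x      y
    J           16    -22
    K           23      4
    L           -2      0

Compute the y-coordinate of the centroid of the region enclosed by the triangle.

Apply the shoelace (surveyor's) formula. First the cross-terms c_i = x_i·y_{i+1} − x_{i+1}·y_i:
  570, 8, 44  ⇒  2A = 622, A = 311.
Then Σ (y_i + y_{i+1})·c_i = -11196, so ȳ = -11196 / (6·311) = -6.

-6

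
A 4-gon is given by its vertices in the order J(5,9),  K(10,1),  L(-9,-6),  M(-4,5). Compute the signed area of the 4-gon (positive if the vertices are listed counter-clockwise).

J→K: (5)(1) − (10)(9) = -85
K→L: (10)(-6) − (-9)(1) = -51
L→M: (-9)(5) − (-4)(-6) = -69
M→J: (-4)(9) − (5)(5) = -61
Σ = -266
Signed area = Σ/2 = -133 (negative ⇒ clockwise traversal).

-133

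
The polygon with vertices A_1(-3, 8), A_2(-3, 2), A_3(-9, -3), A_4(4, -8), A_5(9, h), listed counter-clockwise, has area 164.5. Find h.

8

The doubled signed area Σ (x_i y_{i+1} − x_{i+1} y_i) is linear in h.
With h=0 it equals 273; the coefficient of h is 7 (from the two edges through A_5).
So 7·h + 273 = 2·164.5 = 329 ⇒ h = 8.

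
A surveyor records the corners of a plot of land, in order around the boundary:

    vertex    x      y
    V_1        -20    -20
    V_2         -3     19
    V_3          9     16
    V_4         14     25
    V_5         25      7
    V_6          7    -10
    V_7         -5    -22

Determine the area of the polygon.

Cross-terms: -440, -219, 1, -527, -299, -204, -340  ⇒  Σ = -2028
Area = |Σ|/2 = 1014.

1014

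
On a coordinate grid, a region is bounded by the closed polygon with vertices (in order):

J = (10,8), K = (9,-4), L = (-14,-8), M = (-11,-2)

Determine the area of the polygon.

184

Apply Gauss's area formula: 2A = Σ (x_i·y_{i+1} − x_{i+1}·y_i), indices taken mod 4.
J→K: (10)(-4) − (9)(8) = -112
K→L: (9)(-8) − (-14)(-4) = -128
L→M: (-14)(-2) − (-11)(-8) = -60
M→J: (-11)(8) − (10)(-2) = -68
Σ = -368
Area = |Σ|/2 = 184.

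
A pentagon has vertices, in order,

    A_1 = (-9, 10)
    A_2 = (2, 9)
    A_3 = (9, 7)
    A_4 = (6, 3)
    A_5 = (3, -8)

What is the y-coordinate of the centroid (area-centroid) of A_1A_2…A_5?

Apply the surveyor's formula. First the cross-terms c_i = x_i·y_{i+1} − x_{i+1}·y_i:
  -101, -67, -15, -57, -42  ⇒  2A = -282, A = -141.
Then Σ (y_i + y_{i+1})·c_i = -2940, so ȳ = -2940 / (6·(-141)) = 490/141.

490/141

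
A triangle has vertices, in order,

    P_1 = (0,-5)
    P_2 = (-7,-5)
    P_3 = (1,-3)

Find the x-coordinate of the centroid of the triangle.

-2

Apply Gauss's area formula. First the cross-terms c_i = x_i·y_{i+1} − x_{i+1}·y_i:
  -35, 26, -5  ⇒  2A = -14, A = -7.
Then Σ (x_i + x_{i+1})·c_i = 84, so x̄ = 84 / (6·(-7)) = -2.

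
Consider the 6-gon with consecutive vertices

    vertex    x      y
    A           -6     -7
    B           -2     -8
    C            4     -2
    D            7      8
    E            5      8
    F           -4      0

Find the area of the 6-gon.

Σ = (34) + (36) + (46) + (16) + (32) + (28) = 192
Area = |Σ|/2 = 96.

96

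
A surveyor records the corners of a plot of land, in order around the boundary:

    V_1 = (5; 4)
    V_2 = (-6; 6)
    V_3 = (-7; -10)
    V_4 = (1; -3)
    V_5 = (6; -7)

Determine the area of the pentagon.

128.5

Apply the surveyor's formula: 2A = Σ (x_i·y_{i+1} − x_{i+1}·y_i), indices taken mod 5.
V_1→V_2: (5)(6) − (-6)(4) = 54
V_2→V_3: (-6)(-10) − (-7)(6) = 102
V_3→V_4: (-7)(-3) − (1)(-10) = 31
V_4→V_5: (1)(-7) − (6)(-3) = 11
V_5→V_1: (6)(4) − (5)(-7) = 59
Σ = 257
Area = |Σ|/2 = 128.5.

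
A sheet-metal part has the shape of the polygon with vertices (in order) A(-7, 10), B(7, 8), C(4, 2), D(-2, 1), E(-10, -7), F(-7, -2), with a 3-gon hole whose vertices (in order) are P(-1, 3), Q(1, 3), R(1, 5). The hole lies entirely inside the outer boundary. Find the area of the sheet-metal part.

Outer boundary:
Apply the shoelace (surveyor's) formula: 2A = Σ (x_i·y_{i+1} − x_{i+1}·y_i), indices taken mod 6.
Cross-terms: -126, -18, 8, 24, -29, -84  ⇒  Σ = -225
Area = |Σ|/2 = 112.5.
Hole:
Σ = (-6) + (2) + (8) = 4
Area = |Σ|/2 = 2.
Net area = 112.5 − 2 = 110.5.

110.5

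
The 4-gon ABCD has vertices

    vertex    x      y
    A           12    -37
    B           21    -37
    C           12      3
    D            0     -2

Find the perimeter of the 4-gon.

|AB| = √((9)² + (0)²) = √81 = 9
|BC| = √((-9)² + (40)²) = √1681 = 41
|CD| = √((-12)² + (-5)²) = √169 = 13
|DA| = √((12)² + (-35)²) = √1369 = 37
Perimeter = 9 + 41 + 13 + 37 = 100.

100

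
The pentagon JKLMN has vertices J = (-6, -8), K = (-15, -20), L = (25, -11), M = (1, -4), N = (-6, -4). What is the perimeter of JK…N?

92

|JK| = √((-9)² + (-12)²) = √225 = 15
|KL| = √((40)² + (9)²) = √1681 = 41
|LM| = √((-24)² + (7)²) = √625 = 25
|MN| = √((-7)² + (0)²) = √49 = 7
|NJ| = √((0)² + (-4)²) = √16 = 4
Perimeter = 15 + 41 + 25 + 7 + 4 = 92.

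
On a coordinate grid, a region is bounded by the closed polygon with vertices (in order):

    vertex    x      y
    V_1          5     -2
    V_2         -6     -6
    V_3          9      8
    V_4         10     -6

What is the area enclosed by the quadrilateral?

Cross-terms: -42, 6, -134, 10  ⇒  Σ = -160
Area = |Σ|/2 = 80.

80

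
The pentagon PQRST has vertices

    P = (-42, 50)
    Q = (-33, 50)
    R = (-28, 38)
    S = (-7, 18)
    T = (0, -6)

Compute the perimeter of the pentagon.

146

|PQ| = √((9)² + (0)²) = √81 = 9
|QR| = √((5)² + (-12)²) = √169 = 13
|RS| = √((21)² + (-20)²) = √841 = 29
|ST| = √((7)² + (-24)²) = √625 = 25
|TP| = √((-42)² + (56)²) = √4900 = 70
Perimeter = 9 + 13 + 29 + 25 + 70 = 146.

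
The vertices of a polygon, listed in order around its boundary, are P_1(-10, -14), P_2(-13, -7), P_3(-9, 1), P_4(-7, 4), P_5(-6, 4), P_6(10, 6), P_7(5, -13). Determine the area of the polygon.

Σ = (-112) + (-76) + (-29) + (-4) + (-76) + (-160) + (-200) = -657
Area = |Σ|/2 = 328.5.

328.5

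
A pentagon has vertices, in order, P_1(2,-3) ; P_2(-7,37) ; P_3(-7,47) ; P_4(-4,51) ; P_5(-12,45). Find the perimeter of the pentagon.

116

|P_1P_2| = √((-9)² + (40)²) = √1681 = 41
|P_2P_3| = √((0)² + (10)²) = √100 = 10
|P_3P_4| = √((3)² + (4)²) = √25 = 5
|P_4P_5| = √((-8)² + (-6)²) = √100 = 10
|P_5P_1| = √((14)² + (-48)²) = √2500 = 50
Perimeter = 41 + 10 + 5 + 10 + 50 = 116.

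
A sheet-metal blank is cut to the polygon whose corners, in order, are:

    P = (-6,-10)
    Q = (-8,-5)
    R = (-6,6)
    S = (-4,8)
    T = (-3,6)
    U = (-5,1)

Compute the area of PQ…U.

Apply the surveyor's formula: 2A = Σ (x_i·y_{i+1} − x_{i+1}·y_i), indices taken mod 6.
Σ = (-50) + (-78) + (-24) + (0) + (27) + (56) = -69
Area = |Σ|/2 = 34.5.

34.5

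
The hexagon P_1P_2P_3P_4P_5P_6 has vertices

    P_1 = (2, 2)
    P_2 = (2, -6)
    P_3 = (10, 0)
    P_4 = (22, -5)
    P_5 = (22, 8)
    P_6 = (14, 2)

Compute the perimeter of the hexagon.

66

|P_1P_2| = √((0)² + (-8)²) = √64 = 8
|P_2P_3| = √((8)² + (6)²) = √100 = 10
|P_3P_4| = √((12)² + (-5)²) = √169 = 13
|P_4P_5| = √((0)² + (13)²) = √169 = 13
|P_5P_6| = √((-8)² + (-6)²) = √100 = 10
|P_6P_1| = √((-12)² + (0)²) = √144 = 12
Perimeter = 8 + 10 + 13 + 13 + 10 + 12 = 66.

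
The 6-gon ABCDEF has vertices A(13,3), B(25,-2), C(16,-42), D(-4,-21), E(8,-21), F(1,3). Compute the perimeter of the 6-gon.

|AB| = √((12)² + (-5)²) = √169 = 13
|BC| = √((-9)² + (-40)²) = √1681 = 41
|CD| = √((-20)² + (21)²) = √841 = 29
|DE| = √((12)² + (0)²) = √144 = 12
|EF| = √((-7)² + (24)²) = √625 = 25
|FA| = √((12)² + (0)²) = √144 = 12
Perimeter = 13 + 41 + 29 + 12 + 25 + 12 = 132.

132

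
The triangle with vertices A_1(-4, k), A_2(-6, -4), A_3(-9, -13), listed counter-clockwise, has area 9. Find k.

-4

The doubled signed area Σ (x_i y_{i+1} − x_{i+1} y_i) is linear in k.
With k=0 it equals 6; the coefficient of k is -3 (from the two edges through A_1).
So -3·k + 6 = 2·9 = 18 ⇒ k = -4.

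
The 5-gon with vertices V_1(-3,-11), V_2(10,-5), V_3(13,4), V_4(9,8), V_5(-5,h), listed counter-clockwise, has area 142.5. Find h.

Write out the shoelace sum; only the two edges meeting at V_5 involve h:
2·Area = [(9·h − (-5)·8) + ((-5)·(-11) − (-3)·h)] + 298
       = 12·h + 393 = 285
⇒ h = -9.

-9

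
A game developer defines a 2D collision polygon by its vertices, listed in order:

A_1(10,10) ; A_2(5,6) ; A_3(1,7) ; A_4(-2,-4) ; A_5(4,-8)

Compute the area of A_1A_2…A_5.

100.5

Apply the shoelace (surveyor's) formula: 2A = Σ (x_i·y_{i+1} − x_{i+1}·y_i), indices taken mod 5.
Cross-terms: 10, 29, 10, 32, 120  ⇒  Σ = 201
Area = |Σ|/2 = 100.5.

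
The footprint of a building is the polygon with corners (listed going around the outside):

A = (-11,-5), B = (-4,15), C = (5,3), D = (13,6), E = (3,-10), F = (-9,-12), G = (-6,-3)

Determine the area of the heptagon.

301.5

Apply Gauss's area formula: 2A = Σ (x_i·y_{i+1} − x_{i+1}·y_i), indices taken mod 7.
Cross-terms: -185, -87, -9, -148, -126, -45, -3  ⇒  Σ = -603
Area = |Σ|/2 = 301.5.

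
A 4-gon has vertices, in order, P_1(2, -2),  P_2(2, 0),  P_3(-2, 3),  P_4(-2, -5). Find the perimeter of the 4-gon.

|P_1P_2| = √((0)² + (2)²) = √4 = 2
|P_2P_3| = √((-4)² + (3)²) = √25 = 5
|P_3P_4| = √((0)² + (-8)²) = √64 = 8
|P_4P_1| = √((4)² + (3)²) = √25 = 5
Perimeter = 2 + 5 + 8 + 5 = 20.

20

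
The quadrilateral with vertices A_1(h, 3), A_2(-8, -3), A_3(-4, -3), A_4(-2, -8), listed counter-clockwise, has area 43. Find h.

Write out the shoelace sum; only the two edges meeting at A_1 involve h:
2·Area = [((-2)·3 − h·(-8)) + (h·(-3) − (-8)·3)] + 38
       = 5·h + 56 = 86
⇒ h = 6.

6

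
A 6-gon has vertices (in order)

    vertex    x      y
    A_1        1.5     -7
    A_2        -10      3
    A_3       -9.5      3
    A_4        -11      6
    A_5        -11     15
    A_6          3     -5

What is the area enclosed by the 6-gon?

96.75

Cross-terms: -65.5, -1.5, -24, -99, 10, -13.5  ⇒  Σ = -193.5
Area = |Σ|/2 = 96.75.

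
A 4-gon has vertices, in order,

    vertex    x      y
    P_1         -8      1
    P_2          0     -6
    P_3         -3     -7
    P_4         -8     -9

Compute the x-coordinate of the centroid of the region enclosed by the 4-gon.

Apply the shoelace formula. First the cross-terms c_i = x_i·y_{i+1} − x_{i+1}·y_i:
  48, -18, -29, -80  ⇒  2A = -79, A = -39.5.
Then Σ (x_i + x_{i+1})·c_i = 1269, so x̄ = 1269 / (6·(-39.5)) = -423/79.

-423/79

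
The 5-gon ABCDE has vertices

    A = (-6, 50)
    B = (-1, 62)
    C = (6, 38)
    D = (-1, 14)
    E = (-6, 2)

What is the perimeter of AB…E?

|AB| = √((5)² + (12)²) = √169 = 13
|BC| = √((7)² + (-24)²) = √625 = 25
|CD| = √((-7)² + (-24)²) = √625 = 25
|DE| = √((-5)² + (-12)²) = √169 = 13
|EA| = √((0)² + (48)²) = √2304 = 48
Perimeter = 13 + 25 + 25 + 13 + 48 = 124.

124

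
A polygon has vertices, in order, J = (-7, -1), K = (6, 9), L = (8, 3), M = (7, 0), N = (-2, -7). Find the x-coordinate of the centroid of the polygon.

11/9

Apply the shoelace (surveyor's) formula. First the cross-terms c_i = x_i·y_{i+1} − x_{i+1}·y_i:
  -57, -54, -21, -49, -47  ⇒  2A = -228, A = -114.
Then Σ (x_i + x_{i+1})·c_i = -836, so x̄ = -836 / (6·(-114)) = 11/9.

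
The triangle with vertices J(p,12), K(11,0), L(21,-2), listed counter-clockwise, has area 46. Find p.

-3

Write out the shoelace sum; only the two edges meeting at J involve p:
2·Area = [(21·12 − p·(-2)) + (p·0 − 11·12)] + -22
       = 2·p + 98 = 92
⇒ p = -3.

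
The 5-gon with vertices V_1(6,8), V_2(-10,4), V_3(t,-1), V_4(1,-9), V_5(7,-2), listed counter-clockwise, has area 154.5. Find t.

-5

Write out the shoelace sum; only the two edges meeting at V_3 involve t:
2·Area = [((-10)·(-1) − t·4) + (t·(-9) − 1·(-1))] + 233
       = -13·t + 244 = 309
⇒ t = -5.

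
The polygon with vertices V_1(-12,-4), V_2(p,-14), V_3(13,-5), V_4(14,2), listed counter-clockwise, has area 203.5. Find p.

7

Write out the shoelace sum; only the two edges meeting at V_2 involve p:
2·Area = [((-12)·(-14) − p·(-4)) + (p·(-5) − 13·(-14))] + 64
       = -1·p + 414 = 407
⇒ p = 7.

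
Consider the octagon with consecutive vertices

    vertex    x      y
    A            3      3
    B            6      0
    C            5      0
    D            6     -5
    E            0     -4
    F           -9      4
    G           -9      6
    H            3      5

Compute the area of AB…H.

95

Σ = (-18) + (0) + (-25) + (-24) + (-36) + (-18) + (-63) + (-6) = -190
Area = |Σ|/2 = 95.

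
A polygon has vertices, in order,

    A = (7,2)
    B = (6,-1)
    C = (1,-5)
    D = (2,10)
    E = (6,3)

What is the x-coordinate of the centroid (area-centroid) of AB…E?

Apply Gauss's area formula. First the cross-terms c_i = x_i·y_{i+1} − x_{i+1}·y_i:
  -19, -29, 20, -54, -9  ⇒  2A = -91, A = -45.5.
Then Σ (x_i + x_{i+1})·c_i = -939, so x̄ = -939 / (6·(-45.5)) = 313/91.

313/91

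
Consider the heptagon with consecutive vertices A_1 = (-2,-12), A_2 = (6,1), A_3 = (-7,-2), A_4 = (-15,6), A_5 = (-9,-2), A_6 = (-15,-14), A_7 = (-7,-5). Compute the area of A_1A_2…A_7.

Apply the surveyor's formula: 2A = Σ (x_i·y_{i+1} − x_{i+1}·y_i), indices taken mod 7.
A_1→A_2: (-2)(1) − (6)(-12) = 70
A_2→A_3: (6)(-2) − (-7)(1) = -5
A_3→A_4: (-7)(6) − (-15)(-2) = -72
A_4→A_5: (-15)(-2) − (-9)(6) = 84
A_5→A_6: (-9)(-14) − (-15)(-2) = 96
A_6→A_7: (-15)(-5) − (-7)(-14) = -23
A_7→A_1: (-7)(-12) − (-2)(-5) = 74
Σ = 224
Area = |Σ|/2 = 112.

112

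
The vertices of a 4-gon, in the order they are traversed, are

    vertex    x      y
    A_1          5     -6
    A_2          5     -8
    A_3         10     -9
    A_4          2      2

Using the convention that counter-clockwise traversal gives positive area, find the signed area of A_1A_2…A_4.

20.5

Apply the surveyor's formula: 2A = Σ (x_i·y_{i+1} − x_{i+1}·y_i), indices taken mod 4.
Σ = (-10) + (35) + (38) + (-22) = 41
Signed area = Σ/2 = 20.5 (positive ⇒ counter-clockwise traversal).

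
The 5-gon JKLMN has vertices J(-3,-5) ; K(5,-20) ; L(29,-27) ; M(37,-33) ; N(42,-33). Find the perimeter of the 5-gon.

110

|JK| = √((8)² + (-15)²) = √289 = 17
|KL| = √((24)² + (-7)²) = √625 = 25
|LM| = √((8)² + (-6)²) = √100 = 10
|MN| = √((5)² + (0)²) = √25 = 5
|NJ| = √((-45)² + (28)²) = √2809 = 53
Perimeter = 17 + 25 + 10 + 5 + 53 = 110.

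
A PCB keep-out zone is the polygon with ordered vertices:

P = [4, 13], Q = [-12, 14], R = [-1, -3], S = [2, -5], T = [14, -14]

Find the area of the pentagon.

Cross-terms: 212, 50, 11, 42, 238  ⇒  Σ = 553
Area = |Σ|/2 = 276.5.

276.5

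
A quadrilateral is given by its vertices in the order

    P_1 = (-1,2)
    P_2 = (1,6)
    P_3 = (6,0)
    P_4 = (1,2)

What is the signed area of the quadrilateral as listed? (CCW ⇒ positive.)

-14

Apply the shoelace (surveyor's) formula: 2A = Σ (x_i·y_{i+1} − x_{i+1}·y_i), indices taken mod 4.
P_1→P_2: (-1)(6) − (1)(2) = -8
P_2→P_3: (1)(0) − (6)(6) = -36
P_3→P_4: (6)(2) − (1)(0) = 12
P_4→P_1: (1)(2) − (-1)(2) = 4
Σ = -28
Signed area = Σ/2 = -14 (negative ⇒ clockwise traversal).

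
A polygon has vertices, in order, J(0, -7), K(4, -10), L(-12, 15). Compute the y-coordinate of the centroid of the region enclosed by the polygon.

-2/3

Apply Gauss's area formula. First the cross-terms c_i = x_i·y_{i+1} − x_{i+1}·y_i:
  28, -60, 84  ⇒  2A = 52, A = 26.
Then Σ (y_i + y_{i+1})·c_i = -104, so ȳ = -104 / (6·26) = -2/3.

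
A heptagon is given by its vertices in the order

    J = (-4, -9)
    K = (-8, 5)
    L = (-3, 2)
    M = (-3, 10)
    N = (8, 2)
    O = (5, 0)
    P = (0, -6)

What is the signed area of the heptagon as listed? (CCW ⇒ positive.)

Cross-terms: -92, -1, -24, -86, -10, -30, -24  ⇒  Σ = -267
Signed area = Σ/2 = -133.5 (negative ⇒ clockwise traversal).

-133.5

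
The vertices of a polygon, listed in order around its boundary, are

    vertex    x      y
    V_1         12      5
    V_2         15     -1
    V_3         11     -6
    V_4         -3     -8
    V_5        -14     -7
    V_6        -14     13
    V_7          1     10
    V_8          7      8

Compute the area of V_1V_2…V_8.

Apply Gauss's area formula: 2A = Σ (x_i·y_{i+1} − x_{i+1}·y_i), indices taken mod 8.
Cross-terms: -87, -79, -106, -91, -280, -153, -62, -61  ⇒  Σ = -919
Area = |Σ|/2 = 459.5.

459.5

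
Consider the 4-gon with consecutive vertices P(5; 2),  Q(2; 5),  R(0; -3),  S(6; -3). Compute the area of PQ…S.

30

Apply the surveyor's formula: 2A = Σ (x_i·y_{i+1} − x_{i+1}·y_i), indices taken mod 4.
P→Q: (5)(5) − (2)(2) = 21
Q→R: (2)(-3) − (0)(5) = -6
R→S: (0)(-3) − (6)(-3) = 18
S→P: (6)(2) − (5)(-3) = 27
Σ = 60
Area = |Σ|/2 = 30.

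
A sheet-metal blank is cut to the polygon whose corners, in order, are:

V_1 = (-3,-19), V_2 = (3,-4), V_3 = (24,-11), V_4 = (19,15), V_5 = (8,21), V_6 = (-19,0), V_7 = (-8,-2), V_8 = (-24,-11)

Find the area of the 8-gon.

Σ = (69) + (63) + (569) + (279) + (399) + (38) + (40) + (423) = 1880
Area = |Σ|/2 = 940.

940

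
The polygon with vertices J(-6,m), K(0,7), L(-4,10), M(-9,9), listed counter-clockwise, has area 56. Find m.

The doubled signed area Σ (x_i y_{i+1} − x_{i+1} y_i) is linear in m.
With m=0 it equals 94; the coefficient of m is -9 (from the two edges through J).
So -9·m + 94 = 2·56 = 112 ⇒ m = -2.

-2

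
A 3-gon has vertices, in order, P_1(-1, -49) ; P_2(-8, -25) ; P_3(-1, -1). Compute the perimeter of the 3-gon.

98

|P_1P_2| = √((-7)² + (24)²) = √625 = 25
|P_2P_3| = √((7)² + (24)²) = √625 = 25
|P_3P_1| = √((0)² + (-48)²) = √2304 = 48
Perimeter = 25 + 25 + 48 = 98.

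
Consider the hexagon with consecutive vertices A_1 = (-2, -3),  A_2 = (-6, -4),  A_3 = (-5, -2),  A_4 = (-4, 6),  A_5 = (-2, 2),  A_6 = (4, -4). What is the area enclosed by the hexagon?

36

Cross-terms: -10, -8, -38, 4, 0, -20  ⇒  Σ = -72
Area = |Σ|/2 = 36.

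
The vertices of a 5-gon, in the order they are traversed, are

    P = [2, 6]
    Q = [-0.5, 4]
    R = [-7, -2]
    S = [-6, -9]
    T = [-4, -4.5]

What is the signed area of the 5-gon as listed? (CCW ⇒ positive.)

33.5

Apply Gauss's area formula: 2A = Σ (x_i·y_{i+1} − x_{i+1}·y_i), indices taken mod 5.
P→Q: (2)(4) − (-0.5)(6) = 11
Q→R: (-0.5)(-2) − (-7)(4) = 29
R→S: (-7)(-9) − (-6)(-2) = 51
S→T: (-6)(-4.5) − (-4)(-9) = -9
T→P: (-4)(6) − (2)(-4.5) = -15
Σ = 67
Signed area = Σ/2 = 33.5 (positive ⇒ counter-clockwise traversal).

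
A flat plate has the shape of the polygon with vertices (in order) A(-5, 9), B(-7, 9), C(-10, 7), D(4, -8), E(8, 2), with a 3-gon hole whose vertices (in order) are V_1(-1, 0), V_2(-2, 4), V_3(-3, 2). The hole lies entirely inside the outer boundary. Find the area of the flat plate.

Outer boundary:
Apply the surveyor's formula: 2A = Σ (x_i·y_{i+1} − x_{i+1}·y_i), indices taken mod 5.
Σ = (18) + (41) + (52) + (72) + (82) = 265
Area = |Σ|/2 = 132.5.
Hole:
V_1→V_2: (-1)(4) − (-2)(0) = -4
V_2→V_3: (-2)(2) − (-3)(4) = 8
V_3→V_1: (-3)(0) − (-1)(2) = 2
Σ = 6
Area = |Σ|/2 = 3.
Net area = 132.5 − 3 = 129.5.

129.5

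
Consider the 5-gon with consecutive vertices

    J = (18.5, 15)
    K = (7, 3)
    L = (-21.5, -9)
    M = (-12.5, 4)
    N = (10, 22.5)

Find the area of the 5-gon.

Cross-terms: -49.5, 1.5, -198.5, -321.25, -266.25  ⇒  Σ = -834
Area = |Σ|/2 = 417.

417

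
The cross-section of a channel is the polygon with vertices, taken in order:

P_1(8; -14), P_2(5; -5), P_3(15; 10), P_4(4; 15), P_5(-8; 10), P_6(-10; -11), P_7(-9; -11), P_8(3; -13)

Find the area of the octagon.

Cross-terms: 30, 125, 185, 160, 188, 11, 150, 62  ⇒  Σ = 911
Area = |Σ|/2 = 455.5.

455.5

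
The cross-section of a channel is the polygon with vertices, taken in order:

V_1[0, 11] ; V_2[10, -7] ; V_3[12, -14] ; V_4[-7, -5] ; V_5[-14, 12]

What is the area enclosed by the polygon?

Apply the shoelace formula: 2A = Σ (x_i·y_{i+1} − x_{i+1}·y_i), indices taken mod 5.
Cross-terms: -110, -56, -158, -154, -154  ⇒  Σ = -632
Area = |Σ|/2 = 316.

316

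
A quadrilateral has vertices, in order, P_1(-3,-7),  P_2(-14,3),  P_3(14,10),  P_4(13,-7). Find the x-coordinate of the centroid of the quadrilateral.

Apply the surveyor's formula. First the cross-terms c_i = x_i·y_{i+1} − x_{i+1}·y_i:
  -107, -182, -228, -112  ⇒  2A = -629, A = -314.5.
Then Σ (x_i + x_{i+1})·c_i = -5457, so x̄ = -5457 / (6·(-314.5)) = 107/37.

107/37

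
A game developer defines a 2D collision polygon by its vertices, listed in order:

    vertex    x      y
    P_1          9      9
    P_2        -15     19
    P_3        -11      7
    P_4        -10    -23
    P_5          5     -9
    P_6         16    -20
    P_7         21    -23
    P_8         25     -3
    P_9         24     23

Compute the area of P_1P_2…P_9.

1101

P_1→P_2: (9)(19) − (-15)(9) = 306
P_2→P_3: (-15)(7) − (-11)(19) = 104
P_3→P_4: (-11)(-23) − (-10)(7) = 323
P_4→P_5: (-10)(-9) − (5)(-23) = 205
P_5→P_6: (5)(-20) − (16)(-9) = 44
P_6→P_7: (16)(-23) − (21)(-20) = 52
P_7→P_8: (21)(-3) − (25)(-23) = 512
P_8→P_9: (25)(23) − (24)(-3) = 647
P_9→P_1: (24)(9) − (9)(23) = 9
Σ = 2202
Area = |Σ|/2 = 1101.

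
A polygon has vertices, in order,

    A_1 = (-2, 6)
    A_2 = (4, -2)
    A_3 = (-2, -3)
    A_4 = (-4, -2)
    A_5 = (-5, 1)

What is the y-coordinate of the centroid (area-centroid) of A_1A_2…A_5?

Apply the shoelace (surveyor's) formula. First the cross-terms c_i = x_i·y_{i+1} − x_{i+1}·y_i:
  -20, -16, -8, -14, -28  ⇒  2A = -86, A = -43.
Then Σ (y_i + y_{i+1})·c_i = -142, so ȳ = -142 / (6·(-43)) = 71/129.

71/129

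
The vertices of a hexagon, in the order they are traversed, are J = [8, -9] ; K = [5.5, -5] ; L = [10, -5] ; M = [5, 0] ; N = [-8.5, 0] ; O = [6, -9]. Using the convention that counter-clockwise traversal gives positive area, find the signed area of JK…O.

75.75

Σ = (9.5) + (22.5) + (25) + (0) + (76.5) + (18) = 151.5
Signed area = Σ/2 = 75.75 (positive ⇒ counter-clockwise traversal).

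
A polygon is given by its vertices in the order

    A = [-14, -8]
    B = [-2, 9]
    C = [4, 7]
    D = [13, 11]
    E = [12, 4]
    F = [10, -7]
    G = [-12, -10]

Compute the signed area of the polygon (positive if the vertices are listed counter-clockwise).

-335.5

Apply the shoelace (surveyor's) formula: 2A = Σ (x_i·y_{i+1} − x_{i+1}·y_i), indices taken mod 7.
Cross-terms: -142, -50, -47, -80, -124, -184, -44  ⇒  Σ = -671
Signed area = Σ/2 = -335.5 (negative ⇒ clockwise traversal).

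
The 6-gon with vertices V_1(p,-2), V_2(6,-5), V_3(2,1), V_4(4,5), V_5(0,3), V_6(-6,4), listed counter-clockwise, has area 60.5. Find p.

-5

Write out the shoelace sum; only the two edges meeting at V_1 involve p:
2·Area = [((-6)·(-2) − p·4) + (p·(-5) − 6·(-2))] + 52
       = -9·p + 76 = 121
⇒ p = -5.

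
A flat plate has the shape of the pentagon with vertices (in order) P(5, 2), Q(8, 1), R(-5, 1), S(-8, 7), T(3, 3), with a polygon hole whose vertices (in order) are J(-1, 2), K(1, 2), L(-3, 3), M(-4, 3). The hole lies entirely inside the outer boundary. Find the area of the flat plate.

Outer boundary:
Apply the surveyor's formula: 2A = Σ (x_i·y_{i+1} − x_{i+1}·y_i), indices taken mod 5.
Σ = (-11) + (13) + (-27) + (-45) + (-9) = -79
Area = |Σ|/2 = 39.5.
Hole:
Apply Gauss's area formula: 2A = Σ (x_i·y_{i+1} − x_{i+1}·y_i), indices taken mod 4.
Σ = (-4) + (9) + (3) + (-5) = 3
Area = |Σ|/2 = 1.5.
Net area = 39.5 − 1.5 = 38.

38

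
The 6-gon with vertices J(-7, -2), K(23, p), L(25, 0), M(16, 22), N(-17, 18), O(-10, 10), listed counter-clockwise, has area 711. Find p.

Write out the shoelace sum; only the two edges meeting at K involve p:
2·Area = [((-7)·p − 23·(-2)) + (23·0 − 25·p)] + 1312
       = -32·p + 1358 = 1422
⇒ p = -2.

-2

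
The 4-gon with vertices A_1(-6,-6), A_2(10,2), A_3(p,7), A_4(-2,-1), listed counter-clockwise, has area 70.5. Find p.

-1

Write out the shoelace sum; only the two edges meeting at A_3 involve p:
2·Area = [(10·7 − p·2) + (p·(-1) − (-2)·7)] + 54
       = -3·p + 138 = 141
⇒ p = -1.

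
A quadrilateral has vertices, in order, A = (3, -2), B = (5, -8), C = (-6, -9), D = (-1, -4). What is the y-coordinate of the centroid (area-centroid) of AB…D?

-721/117

Apply the shoelace formula. First the cross-terms c_i = x_i·y_{i+1} − x_{i+1}·y_i:
  -14, -93, 15, 14  ⇒  2A = -78, A = -39.
Then Σ (y_i + y_{i+1})·c_i = 1442, so ȳ = 1442 / (6·(-39)) = -721/117.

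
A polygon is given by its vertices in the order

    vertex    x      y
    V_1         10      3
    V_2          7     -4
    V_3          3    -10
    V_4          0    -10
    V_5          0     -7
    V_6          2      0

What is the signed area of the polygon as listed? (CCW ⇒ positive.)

Apply the shoelace formula: 2A = Σ (x_i·y_{i+1} − x_{i+1}·y_i), indices taken mod 6.
V_1→V_2: (10)(-4) − (7)(3) = -61
V_2→V_3: (7)(-10) − (3)(-4) = -58
V_3→V_4: (3)(-10) − (0)(-10) = -30
V_4→V_5: (0)(-7) − (0)(-10) = 0
V_5→V_6: (0)(0) − (2)(-7) = 14
V_6→V_1: (2)(3) − (10)(0) = 6
Σ = -129
Signed area = Σ/2 = -64.5 (negative ⇒ clockwise traversal).

-64.5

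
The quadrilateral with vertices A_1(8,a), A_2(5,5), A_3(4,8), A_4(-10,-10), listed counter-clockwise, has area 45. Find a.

6

The doubled signed area Σ (x_i y_{i+1} − x_{i+1} y_i) is linear in a.
With a=0 it equals 180; the coefficient of a is -15 (from the two edges through A_1).
So -15·a + 180 = 2·45 = 90 ⇒ a = 6.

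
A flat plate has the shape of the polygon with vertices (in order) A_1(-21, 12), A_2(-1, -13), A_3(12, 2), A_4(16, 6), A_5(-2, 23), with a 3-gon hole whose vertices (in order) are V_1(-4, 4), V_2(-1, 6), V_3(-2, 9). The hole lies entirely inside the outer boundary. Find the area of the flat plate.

Outer boundary:
Apply the shoelace formula: 2A = Σ (x_i·y_{i+1} − x_{i+1}·y_i), indices taken mod 5.
Σ = (285) + (154) + (40) + (380) + (459) = 1318
Area = |Σ|/2 = 659.
Hole:
Apply the shoelace formula: 2A = Σ (x_i·y_{i+1} − x_{i+1}·y_i), indices taken mod 3.
Σ = (-20) + (3) + (28) = 11
Area = |Σ|/2 = 5.5.
Net area = 659 − 5.5 = 653.5.

653.5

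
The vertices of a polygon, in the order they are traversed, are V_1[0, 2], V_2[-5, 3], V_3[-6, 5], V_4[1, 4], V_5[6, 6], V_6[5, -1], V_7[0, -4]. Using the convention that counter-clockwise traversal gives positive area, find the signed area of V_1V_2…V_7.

-50

Apply the shoelace (surveyor's) formula: 2A = Σ (x_i·y_{i+1} − x_{i+1}·y_i), indices taken mod 7.
Σ = (10) + (-7) + (-29) + (-18) + (-36) + (-20) + (0) = -100
Signed area = Σ/2 = -50 (negative ⇒ clockwise traversal).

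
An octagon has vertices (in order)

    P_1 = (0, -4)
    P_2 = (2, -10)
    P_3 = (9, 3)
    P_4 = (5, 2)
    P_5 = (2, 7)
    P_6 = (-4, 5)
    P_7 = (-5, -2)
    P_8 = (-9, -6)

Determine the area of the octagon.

128.5

Σ = (8) + (96) + (3) + (31) + (38) + (33) + (12) + (36) = 257
Area = |Σ|/2 = 128.5.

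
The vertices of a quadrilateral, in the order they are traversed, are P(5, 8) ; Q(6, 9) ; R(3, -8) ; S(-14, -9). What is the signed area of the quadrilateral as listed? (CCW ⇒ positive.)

P→Q: (5)(9) − (6)(8) = -3
Q→R: (6)(-8) − (3)(9) = -75
R→S: (3)(-9) − (-14)(-8) = -139
S→P: (-14)(8) − (5)(-9) = -67
Σ = -284
Signed area = Σ/2 = -142 (negative ⇒ clockwise traversal).

-142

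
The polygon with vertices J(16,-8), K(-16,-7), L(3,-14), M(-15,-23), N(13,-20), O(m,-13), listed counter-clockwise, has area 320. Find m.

The doubled signed area Σ (x_i y_{i+1} − x_{i+1} y_i) is linear in m.
With m=0 it equals 364; the coefficient of m is 12 (from the two edges through O).
So 12·m + 364 = 2·320 = 640 ⇒ m = 23.

23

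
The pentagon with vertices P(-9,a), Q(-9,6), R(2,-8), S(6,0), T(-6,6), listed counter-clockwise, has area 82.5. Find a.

7

Write out the shoelace sum; only the two edges meeting at P involve a:
2·Area = [((-6)·a − (-9)·6) + ((-9)·6 − (-9)·a)] + 144
       = 3·a + 144 = 165
⇒ a = 7.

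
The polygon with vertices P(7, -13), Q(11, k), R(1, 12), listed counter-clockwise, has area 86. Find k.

The doubled signed area Σ (x_i y_{i+1} − x_{i+1} y_i) is linear in k.
With k=0 it equals 178; the coefficient of k is 6 (from the two edges through Q).
So 6·k + 178 = 2·86 = 172 ⇒ k = -1.

-1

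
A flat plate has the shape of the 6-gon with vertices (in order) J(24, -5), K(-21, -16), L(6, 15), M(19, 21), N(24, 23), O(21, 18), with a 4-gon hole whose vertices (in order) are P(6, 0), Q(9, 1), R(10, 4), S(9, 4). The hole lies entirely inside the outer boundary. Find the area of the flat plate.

755

Outer boundary:
Apply the shoelace (surveyor's) formula: 2A = Σ (x_i·y_{i+1} − x_{i+1}·y_i), indices taken mod 6.
J→K: (24)(-16) − (-21)(-5) = -489
K→L: (-21)(15) − (6)(-16) = -219
L→M: (6)(21) − (19)(15) = -159
M→N: (19)(23) − (24)(21) = -67
N→O: (24)(18) − (21)(23) = -51
O→J: (21)(-5) − (24)(18) = -537
Σ = -1522
Area = |Σ|/2 = 761.
Hole:
Apply the surveyor's formula: 2A = Σ (x_i·y_{i+1} − x_{i+1}·y_i), indices taken mod 4.
Σ = (6) + (26) + (4) + (-24) = 12
Area = |Σ|/2 = 6.
Net area = 761 − 6 = 755.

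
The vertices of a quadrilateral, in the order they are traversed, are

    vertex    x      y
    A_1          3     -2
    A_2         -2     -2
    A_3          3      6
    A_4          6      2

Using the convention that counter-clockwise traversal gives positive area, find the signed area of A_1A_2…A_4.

Σ = (-10) + (-6) + (-30) + (-18) = -64
Signed area = Σ/2 = -32 (negative ⇒ clockwise traversal).

-32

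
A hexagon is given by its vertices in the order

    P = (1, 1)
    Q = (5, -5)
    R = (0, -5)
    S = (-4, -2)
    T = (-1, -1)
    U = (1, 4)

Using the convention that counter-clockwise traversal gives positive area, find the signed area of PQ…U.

-29.5

Apply the shoelace formula: 2A = Σ (x_i·y_{i+1} − x_{i+1}·y_i), indices taken mod 6.
Σ = (-10) + (-25) + (-20) + (2) + (-3) + (-3) = -59
Signed area = Σ/2 = -29.5 (negative ⇒ clockwise traversal).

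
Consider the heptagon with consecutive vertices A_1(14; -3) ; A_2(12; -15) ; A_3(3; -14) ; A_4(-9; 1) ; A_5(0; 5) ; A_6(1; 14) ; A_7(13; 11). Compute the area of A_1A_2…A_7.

Cross-terms: -174, -123, -123, -45, -5, -171, -193  ⇒  Σ = -834
Area = |Σ|/2 = 417.

417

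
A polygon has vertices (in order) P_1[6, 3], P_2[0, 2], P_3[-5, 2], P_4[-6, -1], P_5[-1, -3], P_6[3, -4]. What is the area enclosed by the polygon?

Apply the shoelace (surveyor's) formula: 2A = Σ (x_i·y_{i+1} − x_{i+1}·y_i), indices taken mod 6.
Cross-terms: 12, 10, 17, 17, 13, 33  ⇒  Σ = 102
Area = |Σ|/2 = 51.

51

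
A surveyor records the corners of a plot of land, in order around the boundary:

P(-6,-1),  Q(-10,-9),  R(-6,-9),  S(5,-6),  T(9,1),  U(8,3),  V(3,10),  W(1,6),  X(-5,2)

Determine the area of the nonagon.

Apply the shoelace (surveyor's) formula: 2A = Σ (x_i·y_{i+1} − x_{i+1}·y_i), indices taken mod 9.
Σ = (44) + (36) + (81) + (59) + (19) + (71) + (8) + (32) + (17) = 367
Area = |Σ|/2 = 183.5.

183.5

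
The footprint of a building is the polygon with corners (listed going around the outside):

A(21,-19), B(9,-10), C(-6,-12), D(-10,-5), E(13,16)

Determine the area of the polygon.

Cross-terms: -39, -168, -90, -95, -583  ⇒  Σ = -975
Area = |Σ|/2 = 487.5.

487.5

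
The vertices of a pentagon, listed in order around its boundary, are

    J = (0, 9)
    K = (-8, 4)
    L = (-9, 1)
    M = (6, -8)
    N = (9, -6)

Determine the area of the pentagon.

141.5

Apply the shoelace (surveyor's) formula: 2A = Σ (x_i·y_{i+1} − x_{i+1}·y_i), indices taken mod 5.
Σ = (72) + (28) + (66) + (36) + (81) = 283
Area = |Σ|/2 = 141.5.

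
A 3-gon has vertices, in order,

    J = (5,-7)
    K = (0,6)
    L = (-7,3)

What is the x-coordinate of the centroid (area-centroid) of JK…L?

-2/3

Apply the shoelace (surveyor's) formula. First the cross-terms c_i = x_i·y_{i+1} − x_{i+1}·y_i:
  30, 42, 34  ⇒  2A = 106, A = 53.
Then Σ (x_i + x_{i+1})·c_i = -212, so x̄ = -212 / (6·53) = -2/3.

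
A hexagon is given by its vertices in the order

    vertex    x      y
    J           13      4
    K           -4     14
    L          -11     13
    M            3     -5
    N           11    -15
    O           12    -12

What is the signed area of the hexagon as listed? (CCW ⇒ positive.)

Apply the shoelace formula: 2A = Σ (x_i·y_{i+1} − x_{i+1}·y_i), indices taken mod 6.
J→K: (13)(14) − (-4)(4) = 198
K→L: (-4)(13) − (-11)(14) = 102
L→M: (-11)(-5) − (3)(13) = 16
M→N: (3)(-15) − (11)(-5) = 10
N→O: (11)(-12) − (12)(-15) = 48
O→J: (12)(4) − (13)(-12) = 204
Σ = 578
Signed area = Σ/2 = 289 (positive ⇒ counter-clockwise traversal).

289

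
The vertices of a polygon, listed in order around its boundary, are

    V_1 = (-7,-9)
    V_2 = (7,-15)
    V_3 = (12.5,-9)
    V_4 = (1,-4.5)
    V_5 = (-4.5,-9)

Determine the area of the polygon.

96.75

Σ = (168) + (124.5) + (-47.25) + (-29.25) + (-22.5) = 193.5
Area = |Σ|/2 = 96.75.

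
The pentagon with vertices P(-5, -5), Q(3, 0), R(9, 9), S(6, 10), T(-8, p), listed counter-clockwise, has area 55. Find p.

The doubled signed area Σ (x_i y_{i+1} − x_{i+1} y_i) is linear in p.
With p=0 it equals 198; the coefficient of p is 11 (from the two edges through T).
So 11·p + 198 = 2·55 = 110 ⇒ p = -8.

-8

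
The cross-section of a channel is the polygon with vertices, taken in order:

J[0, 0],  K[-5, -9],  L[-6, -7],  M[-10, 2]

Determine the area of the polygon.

50.5

Cross-terms: 0, -19, -82, 0  ⇒  Σ = -101
Area = |Σ|/2 = 50.5.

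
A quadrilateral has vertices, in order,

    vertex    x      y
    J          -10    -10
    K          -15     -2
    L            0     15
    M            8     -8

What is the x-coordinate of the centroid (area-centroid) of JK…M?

Apply Gauss's area formula. First the cross-terms c_i = x_i·y_{i+1} − x_{i+1}·y_i:
  -130, -225, -120, -160  ⇒  2A = -635, A = -317.5.
Then Σ (x_i + x_{i+1})·c_i = 5985, so x̄ = 5985 / (6·(-317.5)) = -399/127.

-399/127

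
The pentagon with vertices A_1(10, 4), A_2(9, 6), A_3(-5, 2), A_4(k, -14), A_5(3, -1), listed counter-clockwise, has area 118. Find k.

The doubled signed area Σ (x_i y_{i+1} − x_{i+1} y_i) is linear in k.
With k=0 it equals 206; the coefficient of k is -3 (from the two edges through A_4).
So -3·k + 206 = 2·118 = 236 ⇒ k = -10.

-10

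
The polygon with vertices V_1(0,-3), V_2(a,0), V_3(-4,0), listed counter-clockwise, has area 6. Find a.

0

Write out the shoelace sum; only the two edges meeting at V_2 involve a:
2·Area = [(0·0 − a·(-3)) + (a·0 − (-4)·0)] + 12
       = 3·a + 12 = 12
⇒ a = 0.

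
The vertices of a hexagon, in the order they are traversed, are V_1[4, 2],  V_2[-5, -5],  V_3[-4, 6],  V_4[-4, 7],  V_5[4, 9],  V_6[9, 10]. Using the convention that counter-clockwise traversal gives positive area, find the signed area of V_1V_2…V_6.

Apply the shoelace (surveyor's) formula: 2A = Σ (x_i·y_{i+1} − x_{i+1}·y_i), indices taken mod 6.
Cross-terms: -10, -50, -4, -64, -41, -22  ⇒  Σ = -191
Signed area = Σ/2 = -95.5 (negative ⇒ clockwise traversal).

-95.5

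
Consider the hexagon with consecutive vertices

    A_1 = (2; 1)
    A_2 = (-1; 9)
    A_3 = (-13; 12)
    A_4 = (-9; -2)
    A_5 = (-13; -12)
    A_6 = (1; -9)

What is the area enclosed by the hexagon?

Apply the surveyor's formula: 2A = Σ (x_i·y_{i+1} − x_{i+1}·y_i), indices taken mod 6.
Σ = (19) + (105) + (134) + (82) + (129) + (19) = 488
Area = |Σ|/2 = 244.

244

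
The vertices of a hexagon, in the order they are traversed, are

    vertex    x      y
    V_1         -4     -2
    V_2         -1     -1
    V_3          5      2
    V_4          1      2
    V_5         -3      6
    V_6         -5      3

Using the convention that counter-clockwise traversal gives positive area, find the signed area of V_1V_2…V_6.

Σ = (2) + (3) + (8) + (12) + (21) + (22) = 68
Signed area = Σ/2 = 34 (positive ⇒ counter-clockwise traversal).

34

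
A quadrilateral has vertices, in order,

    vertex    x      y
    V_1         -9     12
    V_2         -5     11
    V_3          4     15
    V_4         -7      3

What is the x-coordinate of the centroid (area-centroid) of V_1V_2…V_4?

Apply the shoelace (surveyor's) formula. First the cross-terms c_i = x_i·y_{i+1} − x_{i+1}·y_i:
  -39, -119, 117, -57  ⇒  2A = -98, A = -49.
Then Σ (x_i + x_{i+1})·c_i = 1226, so x̄ = 1226 / (6·(-49)) = -613/147.

-613/147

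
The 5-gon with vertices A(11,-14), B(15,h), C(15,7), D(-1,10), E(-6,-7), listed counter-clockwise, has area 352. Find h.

Write out the shoelace sum; only the two edges meeting at B involve h:
2·Area = [(11·h − 15·(-14)) + (15·7 − 15·h)] + 385
       = -4·h + 700 = 704
⇒ h = -1.

-1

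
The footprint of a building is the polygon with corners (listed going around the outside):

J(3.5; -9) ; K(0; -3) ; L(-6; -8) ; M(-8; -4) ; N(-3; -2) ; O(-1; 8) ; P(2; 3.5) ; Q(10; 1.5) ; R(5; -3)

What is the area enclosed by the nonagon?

107

Apply the surveyor's formula: 2A = Σ (x_i·y_{i+1} − x_{i+1}·y_i), indices taken mod 9.
Σ = (-10.5) + (-18) + (-40) + (4) + (-26) + (-19.5) + (-32) + (-37.5) + (-34.5) = -214
Area = |Σ|/2 = 107.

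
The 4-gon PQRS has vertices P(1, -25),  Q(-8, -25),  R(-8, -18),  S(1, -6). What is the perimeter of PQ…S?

50

|PQ| = √((-9)² + (0)²) = √81 = 9
|QR| = √((0)² + (7)²) = √49 = 7
|RS| = √((9)² + (12)²) = √225 = 15
|SP| = √((0)² + (-19)²) = √361 = 19
Perimeter = 9 + 7 + 15 + 19 = 50.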